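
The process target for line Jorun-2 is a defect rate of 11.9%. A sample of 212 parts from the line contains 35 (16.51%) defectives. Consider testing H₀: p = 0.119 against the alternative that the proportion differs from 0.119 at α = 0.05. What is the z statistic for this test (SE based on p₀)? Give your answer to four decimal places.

p̂ = 35/212 = 0.165094.
SE = √(p₀(1−p₀)/n) = √(0.10484/212) = 0.022238.
z = (0.165094 − 0.119)/0.022238 = 0.046094/0.022238 = 2.0728.
p-value = 2·P(Z > 2.073) ≈ 0.0382; since p < α = 0.05, reject H₀.

z = 2.0728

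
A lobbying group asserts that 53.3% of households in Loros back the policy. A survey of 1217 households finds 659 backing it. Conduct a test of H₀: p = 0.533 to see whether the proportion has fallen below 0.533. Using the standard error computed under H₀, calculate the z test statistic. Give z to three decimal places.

z = 0.594

p̂ = 659/1217 = 0.54150.
SE = √(p₀(1−p₀)/n) = √(0.24891/1217) = 0.01430.
z = (0.54150 − 0.533)/0.01430 = 0.00850/0.01430 = 0.594.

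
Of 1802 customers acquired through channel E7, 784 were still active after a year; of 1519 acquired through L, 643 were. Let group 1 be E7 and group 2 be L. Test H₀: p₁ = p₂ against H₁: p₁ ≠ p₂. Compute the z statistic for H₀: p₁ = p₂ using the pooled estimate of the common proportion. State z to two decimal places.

z = 0.68

p̂₁ = 784/1802 ≈ 0.43507, p̂₂ = 643/1519 ≈ 0.42330.
Pooled p̂ = (784+643)/(1802+1519) = 1427/3321 = 0.42969.
SE = √(p̂(1−p̂)(1/n₁+1/n₂)) = √(0.42969·0.57031·0.00121327) = √(0.000297319) = 0.01724.
z = (0.43507 − 0.42330)/0.01724 = 0.01177/0.01724 = 0.68.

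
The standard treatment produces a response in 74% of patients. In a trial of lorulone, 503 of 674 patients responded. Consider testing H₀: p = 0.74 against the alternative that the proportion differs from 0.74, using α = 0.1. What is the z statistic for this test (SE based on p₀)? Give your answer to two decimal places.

p̂ = 503/674 ≈ 0.7463.
Under H₀, SE = √(0.74·0.26/674) = √(0.00028546) = 0.0169.
z = (0.7463 − 0.74)/0.0169 = 0.0063/0.0169 = 0.37.
Two-sided p-value ≈ 2·Φ(−0.372) = 0.7096, so at α = 0.1 we fail to reject H₀.

z = 0.37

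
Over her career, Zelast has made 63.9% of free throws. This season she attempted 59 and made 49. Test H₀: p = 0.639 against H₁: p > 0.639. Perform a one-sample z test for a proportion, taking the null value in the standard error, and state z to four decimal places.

p̂ = 49/59 = 0.830508.
SE = √(p₀(1−p₀)/n) = √(0.23068/59) = 0.062529.
z = (0.830508 − 0.639)/0.062529 = 0.191508/0.062529 = 3.0627.
p-value = P(Z > 3.063) ≈ 0.0011.

z = 3.0627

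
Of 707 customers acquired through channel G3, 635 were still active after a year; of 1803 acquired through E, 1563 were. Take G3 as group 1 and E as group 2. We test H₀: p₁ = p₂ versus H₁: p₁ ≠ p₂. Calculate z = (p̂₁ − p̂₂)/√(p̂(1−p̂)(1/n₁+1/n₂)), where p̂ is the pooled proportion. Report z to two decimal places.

p̂₁ = 635/707 = 0.8982, p̂₂ = 1563/1803 = 0.8669.
Pooled p̂ = (635+1563)/(707+1803) = 2198/2510 = 0.8757.
SE = √(p̂(1−p̂)(1/n₁+1/n₂)) = √(0.8757·0.1243·0.00196906) = √(0.000214335) = 0.0146.
z = (0.8982 − 0.8669)/0.0146 = 0.0313/0.0146 = 2.14.
Two-sided p-value ≈ 2·Φ(−2.136) = 0.0327.

z = 2.14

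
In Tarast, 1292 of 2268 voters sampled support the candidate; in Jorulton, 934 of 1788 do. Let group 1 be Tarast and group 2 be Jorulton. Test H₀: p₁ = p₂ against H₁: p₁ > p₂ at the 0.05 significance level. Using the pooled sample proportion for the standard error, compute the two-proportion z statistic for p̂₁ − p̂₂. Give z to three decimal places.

z = 3.005

p̂₁ = 1292/2268 ≈ 0.569665, p̂₂ = 934/1788 ≈ 0.522371.
Pooled p̂ = (1292+934)/(2268+1788) = 2226/4056 = 0.548817.
SE = √(p̂(1−p̂)(1/n₁+1/n₂)) = √(0.548817·0.451183·0.0010002) = √(0.000247667) = 0.015737.
z = (0.569665 − 0.522371)/0.015737 = 0.047294/0.015737 = 3.005.
p-value = P(Z > 3.005) ≈ 0.0013. With α = 0.05, reject H₀.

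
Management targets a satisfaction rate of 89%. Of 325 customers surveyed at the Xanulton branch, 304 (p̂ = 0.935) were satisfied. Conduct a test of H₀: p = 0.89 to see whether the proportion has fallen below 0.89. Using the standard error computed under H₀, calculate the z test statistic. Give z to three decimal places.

p̂ = 304/325 ≈ 0.935385.
Under H₀, SE = √(0.89·0.11/325) = √(0.000301231) = 0.017356.
z = (0.935385 − 0.89)/0.017356 = 0.045385/0.017356 = 2.615.

z = 2.615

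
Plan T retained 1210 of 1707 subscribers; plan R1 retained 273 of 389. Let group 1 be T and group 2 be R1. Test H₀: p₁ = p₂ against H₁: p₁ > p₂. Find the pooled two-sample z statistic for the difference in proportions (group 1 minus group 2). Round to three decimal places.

p̂₁ = 1210/1707 ≈ 0.70885, p̂₂ = 273/389 ≈ 0.70180.
Pooled p̂ = (1210+273)/(1707+389) = 1483/2096 = 0.70754.
SE = √(p̂(1−p̂)(1/n₁+1/n₂)) = √(0.70754·0.29246·0.00315652) = √(0.000653171) = 0.02556.
z = (0.70885 − 0.70180)/0.02556 = 0.00705/0.02556 = 0.276.

z = 0.276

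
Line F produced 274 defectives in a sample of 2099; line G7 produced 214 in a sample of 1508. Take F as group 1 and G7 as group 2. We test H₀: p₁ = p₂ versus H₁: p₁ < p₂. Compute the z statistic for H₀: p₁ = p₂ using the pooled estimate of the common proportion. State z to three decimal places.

z = -0.985

p̂₁ = 274/2099 = 0.130538, p̂₂ = 214/1508 = 0.141910.
Pooled p̂ = (274+214)/(2099+1508) = 488/3607 = 0.135292.
SE = √(p̂(1−p̂)(1/n₁+1/n₂)) = √(0.135292·0.864708·0.00113955) = √(0.000133314) = 0.011546.
z = (0.130538 − 0.141910)/0.011546 = -0.011372/0.011546 = -0.985.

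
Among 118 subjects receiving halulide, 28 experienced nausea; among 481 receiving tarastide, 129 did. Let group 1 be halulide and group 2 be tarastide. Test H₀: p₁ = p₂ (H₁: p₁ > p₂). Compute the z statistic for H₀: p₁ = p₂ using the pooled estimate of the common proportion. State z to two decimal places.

z = -0.68

p̂₁ = 28/118 ≈ 0.2373, p̂₂ = 129/481 ≈ 0.2682.
Pooled p̂ = (28+129)/(118+481) = 157/599 = 0.2621.
SE = √(0.193405 × 0.0105536) = 0.0452.
z = (0.2373 − 0.2682)/0.0452 = -0.0309/0.0452 = -0.68.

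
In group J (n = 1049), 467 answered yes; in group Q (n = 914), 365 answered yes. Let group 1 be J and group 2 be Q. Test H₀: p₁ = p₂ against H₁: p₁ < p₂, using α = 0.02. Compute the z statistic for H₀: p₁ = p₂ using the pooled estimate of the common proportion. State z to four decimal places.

p̂₁ = 467/1049 ≈ 0.445186, p̂₂ = 365/914 ≈ 0.399344.
Pooled p̂ = (467+365)/(1049+914) = 832/1963 = 0.423841.
SE = √(p̂(1−p̂)(1/n₁+1/n₂)) = √(0.423841·0.576159·0.00204738) = √(0.00049997) = 0.022360.
z = (0.445186 − 0.399344)/0.022360 = 0.045842/0.022360 = 2.0502.
p-value = P(Z < 2.050) ≈ 0.9798. With α = 0.02, fail to reject H₀.

z = 2.0502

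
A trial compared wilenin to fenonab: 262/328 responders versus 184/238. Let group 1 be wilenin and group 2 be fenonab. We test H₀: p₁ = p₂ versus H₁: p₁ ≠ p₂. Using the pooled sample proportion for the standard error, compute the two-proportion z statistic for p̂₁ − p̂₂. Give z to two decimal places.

z = 0.74

p̂₁ = 262/328 = 0.7988, p̂₂ = 184/238 = 0.7731.
Pooled p̂ = (262+184)/(328+238) = 446/566 = 0.7880.
SE = √(p̂(1−p̂)(1/n₁+1/n₂)) = √(0.7880·0.2120·0.00725046) = √(0.00121129) = 0.0348.
z = (0.7988 − 0.7731)/0.0348 = 0.0257/0.0348 = 0.74.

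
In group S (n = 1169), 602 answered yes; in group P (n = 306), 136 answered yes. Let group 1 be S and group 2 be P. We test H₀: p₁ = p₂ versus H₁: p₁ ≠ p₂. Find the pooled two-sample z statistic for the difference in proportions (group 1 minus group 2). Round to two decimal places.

p̂₁ = 602/1169 = 0.5150, p̂₂ = 136/306 = 0.4444.
Pooled p̂ = (602+136)/(1169+306) = 738/1475 = 0.5003.
SE = √(p̂(1−p̂)(1/n₁+1/n₂)) = √(0.5003·0.4997·0.00412341) = √(0.00103085) = 0.0321.
z = (0.5150 − 0.4444)/0.0321 = 0.0706/0.0321 = 2.20.
p-value = 2·P(Z > 2.197) ≈ 0.0280.

z = 2.20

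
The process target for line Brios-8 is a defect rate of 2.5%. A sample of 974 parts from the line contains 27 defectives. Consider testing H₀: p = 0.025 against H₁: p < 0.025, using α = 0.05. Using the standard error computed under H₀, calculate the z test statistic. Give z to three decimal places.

p̂ = 27/974 = 0.02772.
Under H₀, SE = √(0.025·0.975/974) = √(2.50257e-05) = 0.00500.
z = (0.02772 − 0.025)/0.00500 = 0.00272/0.00500 = 0.544.
p-value = P(Z < 0.544) ≈ 0.7067; since p > α = 0.05, fail to reject H₀.

z = 0.544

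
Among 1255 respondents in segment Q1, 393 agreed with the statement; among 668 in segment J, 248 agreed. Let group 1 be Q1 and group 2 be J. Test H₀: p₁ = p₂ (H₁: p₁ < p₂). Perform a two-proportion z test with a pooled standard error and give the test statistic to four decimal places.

p̂₁ = 393/1255 ≈ 0.3131474, p̂₂ = 248/668 ≈ 0.3712575.
Pooled p̂ = (393+248)/(1255+668) = 641/1923 = 0.3333333.
SE = √(p̂(1−p̂)(1/n₁+1/n₂)) = √(0.3333333·0.6666667·0.00229382) = √(0.000509737) = 0.0225774.
z = (0.3131474 − 0.3712575)/0.0225774 = -0.0581101/0.0225774 = -2.5738.
p-value = P(Z < -2.574) ≈ 0.0050.

z = -2.5738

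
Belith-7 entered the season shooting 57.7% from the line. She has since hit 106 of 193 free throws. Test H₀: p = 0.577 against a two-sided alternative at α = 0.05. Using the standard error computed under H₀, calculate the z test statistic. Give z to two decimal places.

p̂ = 106/193 ≈ 0.5492.
Standard error under H₀: √(0.577×0.423/193) = 0.0356.
z = (0.5492 − 0.577)/0.0356 = -0.0278/0.0356 = -0.78.
Two-sided p-value ≈ 2·Φ(−0.781) = 0.4347; since p > α = 0.05, fail to reject H₀.

z = -0.78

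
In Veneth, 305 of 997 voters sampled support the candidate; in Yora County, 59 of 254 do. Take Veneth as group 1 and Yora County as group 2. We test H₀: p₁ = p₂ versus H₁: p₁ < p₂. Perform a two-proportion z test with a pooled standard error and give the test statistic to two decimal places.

z = 2.31

p̂₁ = 305/997 = 0.3059, p̂₂ = 59/254 = 0.2323.
Pooled p̂ = (305+59)/(997+254) = 364/1251 = 0.2910.
SE = √(0.206305 × 0.00494002) = 0.0319.
z = (0.3059 − 0.2323)/0.0319 = 0.0736/0.0319 = 2.31.
p-value = P(Z < 2.307) ≈ 0.9895.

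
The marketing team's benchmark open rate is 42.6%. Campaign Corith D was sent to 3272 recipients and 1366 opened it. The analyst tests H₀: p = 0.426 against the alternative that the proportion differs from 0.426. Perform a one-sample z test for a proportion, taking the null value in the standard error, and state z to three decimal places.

p̂ = 1366/3272 ≈ 0.417482.
Standard error under H₀: √(0.426×0.574/3272) = 0.008645.
z = (0.417482 − 0.426)/0.008645 = -0.008518/0.008645 = -0.985.
p-value = 2·P(Z > 0.985) ≈ 0.3244.

z = -0.985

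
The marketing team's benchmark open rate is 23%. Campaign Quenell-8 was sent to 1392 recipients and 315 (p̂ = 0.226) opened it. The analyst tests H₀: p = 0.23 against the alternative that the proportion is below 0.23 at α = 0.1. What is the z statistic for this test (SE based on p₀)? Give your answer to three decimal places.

z = -0.329

p̂ = 315/1392 ≈ 0.22629.
Under H₀, SE = √(0.23·0.77/1392) = √(0.000127227) = 0.01128.
z = (0.22629 − 0.23)/0.01128 = -0.00371/0.01128 = -0.329.
p-value = P(Z < -0.329) ≈ 0.3712, so at α = 0.1 we fail to reject H₀.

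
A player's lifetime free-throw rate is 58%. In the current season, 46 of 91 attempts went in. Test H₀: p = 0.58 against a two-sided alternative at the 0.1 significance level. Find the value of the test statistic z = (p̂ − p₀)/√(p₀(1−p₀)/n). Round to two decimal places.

p̂ = 46/91 ≈ 0.5055.
SE = √(p₀(1−p₀)/n) = √(0.2436/91) = 0.0517.
z = (0.5055 − 0.58)/0.0517 = -0.0745/0.0517 = -1.44.
Two-sided p-value ≈ 2·Φ(−1.440) = 0.1499, so at α = 0.1 we fail to reject H₀.

z = -1.44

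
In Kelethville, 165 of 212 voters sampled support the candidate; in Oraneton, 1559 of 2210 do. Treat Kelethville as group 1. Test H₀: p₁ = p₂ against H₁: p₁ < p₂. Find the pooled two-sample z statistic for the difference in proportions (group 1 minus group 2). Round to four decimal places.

z = 2.2378

p̂₁ = 165/212 = 0.7783019, p̂₂ = 1559/2210 = 0.7054299.
Pooled p̂ = (165+1559)/(212+2210) = 1724/2422 = 0.7118084.
SE = √(p̂(1−p̂)(1/n₁+1/n₂)) = √(0.7118084·0.2881916·0.00516947) = √(0.00106045) = 0.0325646.
z = (0.7783019 − 0.7054299)/0.0325646 = 0.0728720/0.0325646 = 2.2378.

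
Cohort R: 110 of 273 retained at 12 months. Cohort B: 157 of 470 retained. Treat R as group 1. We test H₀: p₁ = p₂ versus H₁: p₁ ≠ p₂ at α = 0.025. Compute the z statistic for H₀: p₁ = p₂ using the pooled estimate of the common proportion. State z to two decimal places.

p̂₁ = 110/273 ≈ 0.4029, p̂₂ = 157/470 ≈ 0.3340.
Pooled p̂ = (110+157)/(273+470) = 267/743 = 0.3594.
SE = √(0.230219 × 0.00579066) = 0.0365.
z = (0.4029 − 0.3340)/0.0365 = 0.0689/0.0365 = 1.89.
Two-sided p-value ≈ 2·Φ(−1.887) = 0.0592. With α = 0.025, fail to reject H₀.

z = 1.89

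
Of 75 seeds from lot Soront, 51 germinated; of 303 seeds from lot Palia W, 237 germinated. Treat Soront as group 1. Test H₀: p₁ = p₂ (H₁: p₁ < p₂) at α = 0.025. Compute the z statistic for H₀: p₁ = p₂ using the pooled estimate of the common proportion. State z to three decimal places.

p̂₁ = 51/75 = 0.68000, p̂₂ = 237/303 = 0.78218.
Pooled p̂ = (51+237)/(75+303) = 288/378 = 0.76190.
SE = √(0.181406 × 0.0166337) = 0.05493.
z = (0.68000 − 0.78218)/0.05493 = -0.10218/0.05493 = -1.860.
p-value = P(Z < -1.860) ≈ 0.0314, so at α = 0.025 we fail to reject H₀.

z = -1.860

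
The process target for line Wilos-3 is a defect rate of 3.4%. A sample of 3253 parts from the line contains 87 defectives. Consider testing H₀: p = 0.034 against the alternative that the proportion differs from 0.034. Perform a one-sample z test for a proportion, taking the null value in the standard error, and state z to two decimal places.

z = -2.28

p̂ = 87/3253 = 0.0267.
Under H₀, SE = √(0.034·0.966/3253) = √(1.00965e-05) = 0.0032.
z = (0.0267 − 0.034)/0.0032 = -0.0073/0.0032 = -2.28.
p-value = 2·P(Z > 2.283) ≈ 0.0224.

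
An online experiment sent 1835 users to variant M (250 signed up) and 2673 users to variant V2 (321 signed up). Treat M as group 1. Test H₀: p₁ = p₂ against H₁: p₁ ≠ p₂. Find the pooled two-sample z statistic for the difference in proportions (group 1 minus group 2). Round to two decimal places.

z = 1.60

p̂₁ = 250/1835 ≈ 0.13624, p̂₂ = 321/2673 ≈ 0.12009.
Pooled p̂ = (250+321)/(1835+2673) = 571/4508 = 0.12666.
SE = √(0.11062 × 0.000919071) = 0.01008.
z = (0.13624 − 0.12009)/0.01008 = 0.01615/0.01008 = 1.60.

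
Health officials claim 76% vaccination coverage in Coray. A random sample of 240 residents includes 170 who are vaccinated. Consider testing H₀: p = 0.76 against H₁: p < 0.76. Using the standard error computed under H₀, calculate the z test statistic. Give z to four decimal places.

z = -1.8741

p̂ = 170/240 = 0.7083333.
SE = √(p₀(1−p₀)/n) = √(0.1824/240) = 0.0275681.
z = (0.7083333 − 0.76)/0.0275681 = -0.0516667/0.0275681 = -1.8741.
p-value = P(Z < -1.874) ≈ 0.0305.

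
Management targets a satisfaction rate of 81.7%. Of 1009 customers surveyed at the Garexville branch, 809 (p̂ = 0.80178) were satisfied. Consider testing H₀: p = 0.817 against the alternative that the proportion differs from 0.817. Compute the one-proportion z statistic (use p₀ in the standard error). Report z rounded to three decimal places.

p̂ = 809/1009 = 0.801784.
Under H₀, SE = √(0.817·0.183/1009) = √(0.000148177) = 0.012173.
z = (0.801784 − 0.817)/0.012173 = -0.015216/0.012173 = -1.250.

z = -1.250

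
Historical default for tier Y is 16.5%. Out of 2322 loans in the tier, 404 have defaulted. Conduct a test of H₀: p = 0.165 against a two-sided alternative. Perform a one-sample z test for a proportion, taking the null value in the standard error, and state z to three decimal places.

p̂ = 404/2322 = 0.173988.
Under H₀, SE = √(0.165·0.835/2322) = √(5.93346e-05) = 0.007703.
z = (0.173988 − 0.165)/0.007703 = 0.008988/0.007703 = 1.167.
Two-sided p-value ≈ 2·Φ(−1.167) = 0.2433.

z = 1.167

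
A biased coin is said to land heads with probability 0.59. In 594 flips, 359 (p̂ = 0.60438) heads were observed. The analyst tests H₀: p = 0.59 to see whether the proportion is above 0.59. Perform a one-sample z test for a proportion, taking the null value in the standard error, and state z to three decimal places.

z = 0.712

p̂ = 359/594 = 0.604377.
Standard error under H₀: √(0.59×0.41/594) = 0.020180.
z = (0.604377 − 0.59)/0.020180 = 0.014377/0.020180 = 0.712.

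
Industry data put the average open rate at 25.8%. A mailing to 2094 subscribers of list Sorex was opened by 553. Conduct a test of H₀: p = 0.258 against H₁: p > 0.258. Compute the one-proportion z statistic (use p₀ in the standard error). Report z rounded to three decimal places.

p̂ = 553/2094 = 0.26409.
Under H₀, SE = √(0.258·0.742/2094) = √(9.14212e-05) = 0.00956.
z = (0.26409 − 0.258)/0.00956 = 0.00609/0.00956 = 0.637.
p-value = P(Z > 0.637) ≈ 0.2622.

z = 0.637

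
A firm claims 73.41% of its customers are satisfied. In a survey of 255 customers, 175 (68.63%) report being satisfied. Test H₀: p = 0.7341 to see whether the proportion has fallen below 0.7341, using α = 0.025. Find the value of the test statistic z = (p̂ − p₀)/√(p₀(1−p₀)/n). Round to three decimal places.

p̂ = 175/255 ≈ 0.68627.
Standard error under H₀: √(0.7341×0.2659/255) = 0.02767.
z = (0.68627 − 0.7341)/0.02767 = -0.04783/0.02767 = -1.729.
p-value = P(Z < -1.729) ≈ 0.0419; since p > α = 0.025, fail to reject H₀.

z = -1.729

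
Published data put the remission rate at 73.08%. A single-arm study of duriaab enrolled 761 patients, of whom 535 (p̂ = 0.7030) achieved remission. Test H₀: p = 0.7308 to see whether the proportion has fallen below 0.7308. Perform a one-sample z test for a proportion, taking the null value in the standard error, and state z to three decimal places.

p̂ = 535/761 ≈ 0.70302.
Under H₀, SE = √(0.7308·0.2692/761) = √(0.000258517) = 0.01608.
z = (0.70302 − 0.7308)/0.01608 = -0.02778/0.01608 = -1.728.
p-value = P(Z < -1.728) ≈ 0.0420.

z = -1.728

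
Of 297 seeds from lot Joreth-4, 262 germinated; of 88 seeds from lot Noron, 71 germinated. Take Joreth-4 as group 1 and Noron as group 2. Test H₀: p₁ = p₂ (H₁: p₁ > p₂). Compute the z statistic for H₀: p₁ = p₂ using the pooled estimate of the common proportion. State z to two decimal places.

z = 1.82

p̂₁ = 262/297 ≈ 0.8822, p̂₂ = 71/88 ≈ 0.8068.
Pooled p̂ = (262+71)/(297+88) = 333/385 = 0.8649.
SE = √(0.116822 × 0.0147306) = 0.0415.
z = (0.8822 − 0.8068)/0.0415 = 0.0754/0.0415 = 1.82.
p-value = P(Z > 1.816) ≈ 0.0347.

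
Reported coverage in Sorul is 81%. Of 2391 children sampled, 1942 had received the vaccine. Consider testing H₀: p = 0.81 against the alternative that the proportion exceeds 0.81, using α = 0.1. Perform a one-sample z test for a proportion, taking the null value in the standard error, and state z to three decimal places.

p̂ = 1942/2391 ≈ 0.81221.
Under H₀, SE = √(0.81·0.19/2391) = √(6.43664e-05) = 0.00802.
z = (0.81221 − 0.81)/0.00802 = 0.00221/0.00802 = 0.276.
p-value = P(Z > 0.276) ≈ 0.3914. With α = 0.1, fail to reject H₀.

z = 0.276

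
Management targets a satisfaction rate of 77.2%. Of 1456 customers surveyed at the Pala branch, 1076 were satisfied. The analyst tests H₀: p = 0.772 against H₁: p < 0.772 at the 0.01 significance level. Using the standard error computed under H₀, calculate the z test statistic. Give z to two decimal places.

p̂ = 1076/1456 ≈ 0.7390.
SE = √(p₀(1−p₀)/n) = √(0.17602/1456) = 0.0110.
z = (0.7390 − 0.772)/0.0110 = -0.0330/0.0110 = -3.00.
p-value = P(Z < -3.000) ≈ 0.0013; since p < α = 0.01, reject H₀.

z = -3.00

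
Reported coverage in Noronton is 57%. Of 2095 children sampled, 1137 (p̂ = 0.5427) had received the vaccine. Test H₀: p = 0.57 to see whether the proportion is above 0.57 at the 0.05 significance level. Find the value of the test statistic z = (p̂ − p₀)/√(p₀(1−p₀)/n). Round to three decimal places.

z = -2.522

p̂ = 1137/2095 = 0.542721.
Under H₀, SE = √(0.57·0.43/2095) = √(0.000116993) = 0.010816.
z = (0.542721 − 0.57)/0.010816 = -0.027279/0.010816 = -2.522.
p-value = P(Z > -2.522) ≈ 0.9942, so at α = 0.05 we fail to reject H₀.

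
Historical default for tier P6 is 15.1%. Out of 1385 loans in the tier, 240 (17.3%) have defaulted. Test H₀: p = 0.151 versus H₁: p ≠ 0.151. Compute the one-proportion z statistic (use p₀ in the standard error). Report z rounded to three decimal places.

p̂ = 240/1385 ≈ 0.173285.
Under H₀, SE = √(0.151·0.849/1385) = √(9.25625e-05) = 0.009621.
z = (0.173285 − 0.151)/0.009621 = 0.022285/0.009621 = 2.316.
p-value = 2·P(Z > 2.316) ≈ 0.0205.

z = 2.316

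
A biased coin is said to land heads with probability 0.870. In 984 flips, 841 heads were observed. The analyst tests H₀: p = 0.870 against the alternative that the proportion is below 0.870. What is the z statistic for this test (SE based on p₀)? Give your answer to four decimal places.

p̂ = 841/984 ≈ 0.8546748.
Standard error under H₀: √(0.87×0.13/984) = 0.0107210.
z = (0.8546748 − 0.87)/0.0107210 = -0.0153252/0.0107210 = -1.4295.
p-value = P(Z < -1.429) ≈ 0.0764.

z = -1.4295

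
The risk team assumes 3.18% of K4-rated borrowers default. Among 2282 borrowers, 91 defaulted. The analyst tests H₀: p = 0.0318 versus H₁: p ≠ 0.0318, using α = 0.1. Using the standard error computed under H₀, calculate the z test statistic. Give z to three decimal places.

p̂ = 91/2282 = 0.039877.
SE = √(p₀(1−p₀)/n) = √(0.030789/2282) = 0.003673.
z = (0.039877 − 0.0318)/0.003673 = 0.008077/0.003673 = 2.199.
Two-sided p-value ≈ 2·Φ(−2.199) = 0.0279; since p < α = 0.1, reject H₀.

z = 2.199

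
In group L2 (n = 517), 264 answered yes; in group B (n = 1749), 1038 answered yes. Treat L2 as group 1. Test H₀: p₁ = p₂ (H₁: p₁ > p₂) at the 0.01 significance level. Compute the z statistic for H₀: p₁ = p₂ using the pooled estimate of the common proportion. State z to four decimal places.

p̂₁ = 264/517 = 0.510638, p̂₂ = 1038/1749 = 0.593482.
Pooled p̂ = (264+1038)/(517+1749) = 1302/2266 = 0.574581.
SE = √(p̂(1−p̂)(1/n₁+1/n₂)) = √(0.574581·0.425419·0.00250599) = √(0.000612559) = 0.024750.
z = (0.510638 − 0.593482)/0.024750 = -0.082844/0.024750 = -3.3472.
p-value = P(Z > -3.347) ≈ 0.9996, so at α = 0.01 we fail to reject H₀.

z = -3.3472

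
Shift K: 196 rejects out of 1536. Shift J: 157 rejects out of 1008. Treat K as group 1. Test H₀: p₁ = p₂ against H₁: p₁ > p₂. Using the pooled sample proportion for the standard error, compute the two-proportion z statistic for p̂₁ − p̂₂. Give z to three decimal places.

z = -2.009

p̂₁ = 196/1536 = 0.12760, p̂₂ = 157/1008 = 0.15575.
Pooled p̂ = (196+157)/(1536+1008) = 353/2544 = 0.13876.
SE = √(p̂(1−p̂)(1/n₁+1/n₂)) = √(0.13876·0.86124·0.00164311) = √(0.000196358) = 0.01401.
z = (0.12760 − 0.15575)/0.01401 = -0.02815/0.01401 = -2.009.
p-value = P(Z > -2.009) ≈ 0.9777.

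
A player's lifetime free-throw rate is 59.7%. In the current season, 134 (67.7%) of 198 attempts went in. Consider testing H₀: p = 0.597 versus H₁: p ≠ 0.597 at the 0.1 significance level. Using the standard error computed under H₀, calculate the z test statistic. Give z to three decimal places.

z = 2.288

p̂ = 134/198 = 0.67677.
Under H₀, SE = √(0.597·0.403/198) = √(0.00121511) = 0.03486.
z = (0.67677 − 0.597)/0.03486 = 0.07977/0.03486 = 2.288.
Two-sided p-value ≈ 2·Φ(−2.288) = 0.0221. With α = 0.1, reject H₀.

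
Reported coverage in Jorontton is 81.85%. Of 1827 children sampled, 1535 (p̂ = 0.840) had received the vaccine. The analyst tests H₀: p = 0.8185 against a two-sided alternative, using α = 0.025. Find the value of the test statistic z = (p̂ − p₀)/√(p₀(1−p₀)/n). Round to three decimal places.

p̂ = 1535/1827 = 0.84018.
Standard error under H₀: √(0.8185×0.1815/1827) = 0.00902.
z = (0.84018 − 0.8185)/0.00902 = 0.02168/0.00902 = 2.404.
Two-sided p-value ≈ 2·Φ(−2.404) = 0.0162, so at α = 0.025 we reject H₀.

z = 2.404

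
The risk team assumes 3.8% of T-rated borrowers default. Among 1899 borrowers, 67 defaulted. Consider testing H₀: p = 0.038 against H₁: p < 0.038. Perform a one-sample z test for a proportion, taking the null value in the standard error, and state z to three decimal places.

p̂ = 67/1899 = 0.03528.
Under H₀, SE = √(0.038·0.962/1899) = √(1.92501e-05) = 0.00439.
z = (0.03528 − 0.038)/0.00439 = -0.00272/0.00439 = -0.620.

z = -0.620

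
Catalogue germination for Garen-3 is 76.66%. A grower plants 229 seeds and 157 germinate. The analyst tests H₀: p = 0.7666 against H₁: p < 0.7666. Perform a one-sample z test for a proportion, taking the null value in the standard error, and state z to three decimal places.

z = -2.898

p̂ = 157/229 = 0.68559.
SE = √(p₀(1−p₀)/n) = √(0.17892/229) = 0.02795.
z = (0.68559 − 0.7666)/0.02795 = -0.08101/0.02795 = -2.898.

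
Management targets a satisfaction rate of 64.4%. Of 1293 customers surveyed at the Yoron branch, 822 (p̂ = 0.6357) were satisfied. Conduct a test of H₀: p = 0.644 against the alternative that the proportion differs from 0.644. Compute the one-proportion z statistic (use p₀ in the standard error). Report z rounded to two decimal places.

p̂ = 822/1293 ≈ 0.6357.
Standard error under H₀: √(0.644×0.356/1293) = 0.0133.
z = (0.6357 − 0.644)/0.0133 = -0.0083/0.0133 = -0.62.

z = -0.62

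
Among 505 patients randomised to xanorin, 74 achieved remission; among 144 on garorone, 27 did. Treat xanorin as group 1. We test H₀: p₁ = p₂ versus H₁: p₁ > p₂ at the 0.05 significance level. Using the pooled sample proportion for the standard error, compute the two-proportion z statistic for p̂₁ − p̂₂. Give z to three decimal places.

p̂₁ = 74/505 = 0.14653, p̂₂ = 27/144 = 0.18750.
Pooled p̂ = (74+27)/(505+144) = 101/649 = 0.15562.
SE = √(0.131405 × 0.00892464) = 0.03425.
z = (0.14653 − 0.18750)/0.03425 = -0.04097/0.03425 = -1.196.
p-value = P(Z > -1.196) ≈ 0.8842; since p > α = 0.05, fail to reject H₀.

z = -1.196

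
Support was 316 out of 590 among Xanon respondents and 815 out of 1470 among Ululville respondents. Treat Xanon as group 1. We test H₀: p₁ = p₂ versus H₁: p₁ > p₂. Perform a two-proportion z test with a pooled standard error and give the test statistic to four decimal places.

p̂₁ = 316/590 ≈ 0.535593, p̂₂ = 815/1470 ≈ 0.554422.
Pooled p̂ = (316+815)/(590+1470) = 1131/2060 = 0.549029.
SE = √(0.247596 × 0.00237519) = 0.024251.
z = (0.535593 − 0.554422)/0.024251 = -0.018829/0.024251 = -0.7764.

z = -0.7764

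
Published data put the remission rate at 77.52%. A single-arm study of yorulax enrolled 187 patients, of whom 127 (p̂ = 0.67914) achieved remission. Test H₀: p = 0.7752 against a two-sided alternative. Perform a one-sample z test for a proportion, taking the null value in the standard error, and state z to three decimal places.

z = -3.147

p̂ = 127/187 = 0.679144.
SE = √(p₀(1−p₀)/n) = √(0.17426/187) = 0.030527.
z = (0.679144 − 0.7752)/0.030527 = -0.096056/0.030527 = -3.147.
p-value = 2·P(Z > 3.147) ≈ 0.0017.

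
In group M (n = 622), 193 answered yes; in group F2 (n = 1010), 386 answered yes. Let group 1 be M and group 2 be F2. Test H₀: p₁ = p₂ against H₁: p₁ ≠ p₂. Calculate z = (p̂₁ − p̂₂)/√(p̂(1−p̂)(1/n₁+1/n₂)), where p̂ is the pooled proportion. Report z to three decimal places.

p̂₁ = 193/622 = 0.31029, p̂₂ = 386/1010 = 0.38218.
Pooled p̂ = (193+386)/(622+1010) = 579/1632 = 0.35478.
SE = √(p̂(1−p̂)(1/n₁+1/n₂)) = √(0.35478·0.64522·0.00259782) = √(0.000594669) = 0.02439.
z = (0.31029 − 0.38218)/0.02439 = -0.07189/0.02439 = -2.948.
p-value = 2·P(Z > 2.948) ≈ 0.0032.

z = -2.948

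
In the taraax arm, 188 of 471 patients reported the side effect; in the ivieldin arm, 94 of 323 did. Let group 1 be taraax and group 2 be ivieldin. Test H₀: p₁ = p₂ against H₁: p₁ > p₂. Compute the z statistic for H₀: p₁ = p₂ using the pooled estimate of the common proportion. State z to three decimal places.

z = 3.128

p̂₁ = 188/471 = 0.39915, p̂₂ = 94/323 = 0.29102.
Pooled p̂ = (188+94)/(471+323) = 282/794 = 0.35516.
SE = √(0.229022 × 0.00521912) = 0.03457.
z = (0.39915 − 0.29102)/0.03457 = 0.10813/0.03457 = 3.128.
p-value = P(Z > 3.128) ≈ 0.0009.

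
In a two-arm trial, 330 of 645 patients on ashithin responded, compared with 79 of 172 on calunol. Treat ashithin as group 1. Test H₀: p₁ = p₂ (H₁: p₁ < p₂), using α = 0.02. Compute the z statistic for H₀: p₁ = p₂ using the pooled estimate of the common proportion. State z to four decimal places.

p̂₁ = 330/645 = 0.511628, p̂₂ = 79/172 = 0.459302.
Pooled p̂ = (330+79)/(645+172) = 409/817 = 0.500612.
SE = √(p̂(1−p̂)(1/n₁+1/n₂)) = √(0.500612·0.499388·0.00736434) = √(0.00184108) = 0.042908.
z = (0.511628 − 0.459302)/0.042908 = 0.052326/0.042908 = 1.2195.
p-value = P(Z < 1.219) ≈ 0.8887; since p > α = 0.02, fail to reject H₀.

z = 1.2195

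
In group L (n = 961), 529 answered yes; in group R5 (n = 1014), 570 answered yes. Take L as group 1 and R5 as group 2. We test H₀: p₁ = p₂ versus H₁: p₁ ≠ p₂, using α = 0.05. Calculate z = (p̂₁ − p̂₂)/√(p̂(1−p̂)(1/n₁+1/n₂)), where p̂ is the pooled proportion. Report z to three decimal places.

p̂₁ = 529/961 = 0.55047, p̂₂ = 570/1014 = 0.56213.
Pooled p̂ = (529+570)/(961+1014) = 1099/1975 = 0.55646.
SE = √(0.246813 × 0.00202678) = 0.02237.
z = (0.55047 − 0.56213)/0.02237 = -0.01166/0.02237 = -0.521.
Two-sided p-value ≈ 2·Φ(−0.521) = 0.6021; since p > α = 0.05, fail to reject H₀.

z = -0.521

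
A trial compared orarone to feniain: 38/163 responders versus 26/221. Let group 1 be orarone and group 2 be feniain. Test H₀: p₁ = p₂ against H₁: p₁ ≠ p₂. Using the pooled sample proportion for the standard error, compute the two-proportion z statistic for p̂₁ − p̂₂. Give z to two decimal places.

p̂₁ = 38/163 ≈ 0.2331, p̂₂ = 26/221 ≈ 0.1176.
Pooled p̂ = (38+26)/(163+221) = 64/384 = 0.1667.
SE = √(0.138889 × 0.0106599) = 0.0385.
z = (0.2331 − 0.1176)/0.0385 = 0.1155/0.0385 = 3.00.
p-value = 2·P(Z > 3.001) ≈ 0.0027.

z = 3.00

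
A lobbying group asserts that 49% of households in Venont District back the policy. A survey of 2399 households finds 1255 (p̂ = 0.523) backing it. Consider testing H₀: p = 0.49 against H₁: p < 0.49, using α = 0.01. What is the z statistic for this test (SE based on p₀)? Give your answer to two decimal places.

z = 3.25

p̂ = 1255/2399 = 0.5231.
Standard error under H₀: √(0.49×0.51/2399) = 0.0102.
z = (0.5231 − 0.49)/0.0102 = 0.0331/0.0102 = 3.25.
p-value = P(Z < 3.246) ≈ 0.9994, so at α = 0.01 we fail to reject H₀.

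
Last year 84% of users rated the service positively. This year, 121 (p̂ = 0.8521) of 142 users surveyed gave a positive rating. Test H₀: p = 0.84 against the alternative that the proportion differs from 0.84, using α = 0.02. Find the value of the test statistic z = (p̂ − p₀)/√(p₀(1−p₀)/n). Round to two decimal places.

p̂ = 121/142 ≈ 0.8521.
Under H₀, SE = √(0.84·0.16/142) = √(0.000946479) = 0.0308.
z = (0.8521 − 0.84)/0.0308 = 0.0121/0.0308 = 0.39.
p-value = 2·P(Z > 0.394) ≈ 0.6938. With α = 0.02, fail to reject H₀.

z = 0.39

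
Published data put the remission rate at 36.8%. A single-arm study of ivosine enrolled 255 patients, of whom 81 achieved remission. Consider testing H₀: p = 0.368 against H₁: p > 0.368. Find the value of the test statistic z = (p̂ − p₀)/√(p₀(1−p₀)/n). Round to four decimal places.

z = -1.6673

p̂ = 81/255 ≈ 0.317647.
SE = √(p₀(1−p₀)/n) = √(0.23258/255) = 0.030200.
z = (0.317647 − 0.368)/0.030200 = -0.050353/0.030200 = -1.6673.
p-value = P(Z > -1.667) ≈ 0.9523.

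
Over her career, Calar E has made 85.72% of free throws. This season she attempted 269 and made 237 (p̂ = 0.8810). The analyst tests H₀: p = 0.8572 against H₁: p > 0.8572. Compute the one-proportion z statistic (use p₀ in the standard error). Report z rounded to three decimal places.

p̂ = 237/269 ≈ 0.88104.
Under H₀, SE = √(0.8572·0.1428/269) = √(0.000455049) = 0.02133.
z = (0.88104 − 0.8572)/0.02133 = 0.02384/0.02133 = 1.118.
p-value = P(Z > 1.118) ≈ 0.1319.

z = 1.118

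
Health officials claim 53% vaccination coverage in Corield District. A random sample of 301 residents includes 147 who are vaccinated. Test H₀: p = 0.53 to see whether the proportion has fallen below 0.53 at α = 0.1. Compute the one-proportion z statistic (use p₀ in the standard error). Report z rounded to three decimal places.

z = -1.447

p̂ = 147/301 ≈ 0.48837.
SE = √(p₀(1−p₀)/n) = √(0.2491/301) = 0.02877.
z = (0.48837 − 0.53)/0.02877 = -0.04163/0.02877 = -1.447.
p-value = P(Z < -1.447) ≈ 0.0739, so at α = 0.1 we reject H₀.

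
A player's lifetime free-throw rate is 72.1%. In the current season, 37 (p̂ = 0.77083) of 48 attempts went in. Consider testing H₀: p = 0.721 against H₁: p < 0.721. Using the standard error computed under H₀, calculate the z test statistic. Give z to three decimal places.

z = 0.770

p̂ = 37/48 ≈ 0.77083.
Under H₀, SE = √(0.721·0.279/48) = √(0.00419081) = 0.06474.
z = (0.77083 − 0.721)/0.06474 = 0.04983/0.06474 = 0.770.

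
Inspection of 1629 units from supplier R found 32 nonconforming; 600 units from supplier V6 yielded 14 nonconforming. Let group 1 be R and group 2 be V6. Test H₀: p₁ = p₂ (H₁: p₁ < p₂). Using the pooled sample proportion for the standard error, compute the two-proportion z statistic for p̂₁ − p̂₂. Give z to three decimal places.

z = -0.543

p̂₁ = 32/1629 = 0.01964, p̂₂ = 14/600 = 0.02333.
Pooled p̂ = (32+14)/(1629+600) = 46/2229 = 0.02064.
SE = √(p̂(1−p̂)(1/n₁+1/n₂)) = √(0.02064·0.97936·0.00228054) = √(4.60924e-05) = 0.00679.
z = (0.01964 − 0.02333)/0.00679 = -0.00369/0.00679 = -0.543.
p-value = P(Z < -0.543) ≈ 0.2934.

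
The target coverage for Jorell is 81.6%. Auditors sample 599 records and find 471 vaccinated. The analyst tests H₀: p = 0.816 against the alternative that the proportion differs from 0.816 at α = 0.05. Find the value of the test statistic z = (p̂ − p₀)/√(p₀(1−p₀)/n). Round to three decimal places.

z = -1.875

p̂ = 471/599 = 0.786311.
SE = √(p₀(1−p₀)/n) = √(0.15014/599) = 0.015832.
z = (0.786311 − 0.816)/0.015832 = -0.029689/0.015832 = -1.875.
p-value = 2·P(Z > 1.875) ≈ 0.0608; since p > α = 0.05, fail to reject H₀.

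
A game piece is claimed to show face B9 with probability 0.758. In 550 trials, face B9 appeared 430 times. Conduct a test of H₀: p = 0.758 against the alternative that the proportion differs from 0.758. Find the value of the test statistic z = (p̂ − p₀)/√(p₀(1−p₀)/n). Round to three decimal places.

p̂ = 430/550 = 0.78182.
SE = √(p₀(1−p₀)/n) = √(0.18344/550) = 0.01826.
z = (0.78182 − 0.758)/0.01826 = 0.02382/0.01826 = 1.304.
p-value = 2·P(Z > 1.304) ≈ 0.1922.

z = 1.304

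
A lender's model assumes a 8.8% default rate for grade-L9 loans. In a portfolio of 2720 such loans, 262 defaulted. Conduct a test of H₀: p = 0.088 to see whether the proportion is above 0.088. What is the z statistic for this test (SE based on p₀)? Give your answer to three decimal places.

z = 1.532

p̂ = 262/2720 = 0.09632.
Standard error under H₀: √(0.088×0.912/2720) = 0.00543.
z = (0.09632 − 0.088)/0.00543 = 0.00832/0.00543 = 1.532.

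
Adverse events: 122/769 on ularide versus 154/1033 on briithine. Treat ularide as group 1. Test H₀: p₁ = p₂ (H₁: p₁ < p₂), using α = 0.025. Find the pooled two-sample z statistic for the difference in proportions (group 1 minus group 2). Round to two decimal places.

z = 0.56

p̂₁ = 122/769 = 0.15865, p̂₂ = 154/1033 = 0.14908.
Pooled p̂ = (122+154)/(769+1033) = 276/1802 = 0.15316.
SE = √(0.129704 × 0.00226844) = 0.01715.
z = (0.15865 − 0.14908)/0.01715 = 0.00957/0.01715 = 0.56.
p-value = P(Z < 0.558) ≈ 0.7115, so at α = 0.025 we fail to reject H₀.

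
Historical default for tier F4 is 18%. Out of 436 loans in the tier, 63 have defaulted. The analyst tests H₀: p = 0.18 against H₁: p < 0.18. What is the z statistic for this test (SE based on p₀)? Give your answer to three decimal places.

p̂ = 63/436 = 0.144495.
Standard error under H₀: √(0.18×0.82/436) = 0.018399.
z = (0.144495 − 0.18)/0.018399 = -0.035505/0.018399 = -1.930.

z = -1.930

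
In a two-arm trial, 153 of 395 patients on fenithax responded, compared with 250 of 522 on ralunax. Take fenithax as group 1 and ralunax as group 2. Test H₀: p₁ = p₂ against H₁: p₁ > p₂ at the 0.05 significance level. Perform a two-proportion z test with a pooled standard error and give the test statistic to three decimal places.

z = -2.767

p̂₁ = 153/395 = 0.38734, p̂₂ = 250/522 = 0.47893.
Pooled p̂ = (153+250)/(395+522) = 403/917 = 0.43948.
SE = √(0.246337 × 0.00444735) = 0.03310.
z = (0.38734 − 0.47893)/0.03310 = -0.09159/0.03310 = -2.767.
p-value = P(Z > -2.767) ≈ 0.9972; since p > α = 0.05, fail to reject H₀.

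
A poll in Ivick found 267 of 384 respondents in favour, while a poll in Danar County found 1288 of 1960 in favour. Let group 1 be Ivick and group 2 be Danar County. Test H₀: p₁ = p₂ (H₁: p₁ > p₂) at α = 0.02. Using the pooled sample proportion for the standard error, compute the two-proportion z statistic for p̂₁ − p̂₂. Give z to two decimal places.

p̂₁ = 267/384 = 0.6953, p̂₂ = 1288/1960 = 0.6571.
Pooled p̂ = (267+1288)/(384+1960) = 1555/2344 = 0.6634.
SE = √(0.223302 × 0.00311437) = 0.0264.
z = (0.6953 − 0.6571)/0.0264 = 0.0382/0.0264 = 1.45.
p-value = P(Z > 1.447) ≈ 0.0739. With α = 0.02, fail to reject H₀.

z = 1.45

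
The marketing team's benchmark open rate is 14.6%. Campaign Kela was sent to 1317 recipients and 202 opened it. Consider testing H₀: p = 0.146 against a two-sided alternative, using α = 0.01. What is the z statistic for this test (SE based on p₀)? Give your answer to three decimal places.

z = 0.758

p̂ = 202/1317 = 0.15338.
Standard error under H₀: √(0.146×0.854/1317) = 0.00973.
z = (0.15338 − 0.146)/0.00973 = 0.00738/0.00973 = 0.758.
p-value = 2·P(Z > 0.758) ≈ 0.4482. With α = 0.01, fail to reject H₀.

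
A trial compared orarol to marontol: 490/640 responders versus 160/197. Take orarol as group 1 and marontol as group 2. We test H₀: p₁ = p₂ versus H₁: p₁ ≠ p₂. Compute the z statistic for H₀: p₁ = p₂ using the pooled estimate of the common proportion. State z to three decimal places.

p̂₁ = 490/640 = 0.76562, p̂₂ = 160/197 = 0.81218.
Pooled p̂ = (490+160)/(640+197) = 650/837 = 0.77658.
SE = √(0.173502 × 0.00663864) = 0.03394.
z = (0.76562 − 0.81218)/0.03394 = -0.04656/0.03394 = -1.372.
Two-sided p-value ≈ 2·Φ(−1.372) = 0.1701.

z = -1.372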